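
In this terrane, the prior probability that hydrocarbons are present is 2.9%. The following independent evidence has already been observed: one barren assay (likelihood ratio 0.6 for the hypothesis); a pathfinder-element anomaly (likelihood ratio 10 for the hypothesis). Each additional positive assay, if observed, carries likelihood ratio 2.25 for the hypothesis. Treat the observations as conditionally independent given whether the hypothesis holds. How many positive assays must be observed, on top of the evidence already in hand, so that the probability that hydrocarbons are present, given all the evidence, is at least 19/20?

6

Prior odds = 0.029/0.971 = 29/971.
Combined Bayes factor of the evidence already in hand = 0.6 × 10 = 6.
Odds after that evidence = (29/971) × 6 = 174/971.
Target odds = 0.95/0.05 = 19.
Need 2.25ⁿ ≥ 19 ÷ (174/971) = 18449/174.
2.25⁵ = 59049/1024 falls short of 18449/174 but 2.25⁶ = 531441/4096 reaches it, so n = 6.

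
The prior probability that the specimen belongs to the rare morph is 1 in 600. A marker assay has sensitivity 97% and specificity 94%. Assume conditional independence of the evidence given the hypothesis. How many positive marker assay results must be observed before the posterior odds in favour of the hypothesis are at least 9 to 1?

4

Prior odds: (1/600) ÷ (599/600) = 1/599.
False-positive rate = 1 − 0.94 = 0.06; likelihood ratio of a positive = 0.97/0.06 = 97/6.
Target odds = 9.
Require (97/6)ⁿ ≥ 9 ÷ (1/599) = 5391.
(97/6)³ = 912673/216 falls short of 5391 but (97/6)⁴ = 88529281/1296 reaches it, so n = 4.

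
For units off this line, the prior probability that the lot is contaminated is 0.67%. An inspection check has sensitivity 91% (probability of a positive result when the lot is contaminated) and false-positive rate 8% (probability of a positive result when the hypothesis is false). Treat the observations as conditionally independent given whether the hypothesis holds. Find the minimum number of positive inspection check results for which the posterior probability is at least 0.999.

Prior odds: 0.0067 ÷ 0.9933 = 67/9933.
Likelihood ratio of a positive result = 0.91/0.08 = 11.375.
Target posterior odds = 0.999/0.001 = 999.
Require 11.375ⁿ ≥ 999 ÷ (67/9933) = 9923067/67.
11.375⁴ = 68574961/4096 falls short of 9923067/67 but 11.375⁵ ≈190439 reaches it, so n = 5.

5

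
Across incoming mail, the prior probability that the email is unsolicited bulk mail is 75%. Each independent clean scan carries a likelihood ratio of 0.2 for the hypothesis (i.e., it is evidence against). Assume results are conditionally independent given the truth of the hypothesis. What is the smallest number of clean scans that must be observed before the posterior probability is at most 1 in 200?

Prior odds = 0.75/0.25 = 3.
Likelihood ratio per clean scan = 0.2.
Target odds: 0.005 ÷ 0.995 = 1/199.
Require 0.2ⁿ ≤ 1/199 ÷ 3 = 1/597.
0.2³ = 0.008 is still above 1/597 but 0.2⁴ = 0.0016 is at or below it, so n = 4.

4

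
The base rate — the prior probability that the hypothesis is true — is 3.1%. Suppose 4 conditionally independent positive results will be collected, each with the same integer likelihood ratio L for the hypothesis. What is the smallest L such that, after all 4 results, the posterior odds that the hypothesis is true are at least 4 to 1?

Prior odds = 0.031/0.969 = 31/969.
Target odds = 4.
Need L⁴ ≥ 4 ÷ (31/969) = 3876/31.
3⁴ = 81 < 3876/31 ≤ 256 = 4⁴, so L = 4.

4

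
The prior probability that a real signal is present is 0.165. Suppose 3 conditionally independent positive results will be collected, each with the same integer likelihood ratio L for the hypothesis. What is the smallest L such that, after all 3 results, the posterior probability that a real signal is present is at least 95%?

Prior odds = 0.165/0.835 = 33/167.
Target odds = 0.95/0.05 = 19.
Need L³ ≥ 19 ÷ (33/167) = 3173/33.
4³ = 64 < 3173/33 ≤ 125 = 5³, so L = 5.

5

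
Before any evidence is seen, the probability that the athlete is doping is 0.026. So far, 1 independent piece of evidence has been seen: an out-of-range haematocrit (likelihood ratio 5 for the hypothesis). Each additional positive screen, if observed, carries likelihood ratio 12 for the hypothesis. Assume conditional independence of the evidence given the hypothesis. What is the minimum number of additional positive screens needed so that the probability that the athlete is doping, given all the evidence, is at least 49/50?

3

Prior odds = 0.026/0.974 = 13/487.
Bayes factor of the evidence already in hand = 5.
Odds after that evidence = (13/487) × 5 = 65/487.
Target odds = 0.98/0.02 = 49.
Need 12ⁿ ≥ 49 ÷ (65/487) = 23863/65.
12² = 144 falls short of 23863/65 but 12³ = 1728 reaches it, so n = 3.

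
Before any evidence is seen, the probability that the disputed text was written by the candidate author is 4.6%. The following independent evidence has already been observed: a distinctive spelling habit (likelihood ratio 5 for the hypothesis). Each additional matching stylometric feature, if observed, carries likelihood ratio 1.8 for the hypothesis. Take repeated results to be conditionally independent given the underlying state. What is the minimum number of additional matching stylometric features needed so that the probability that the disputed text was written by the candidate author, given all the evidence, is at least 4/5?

5

Prior odds = 0.046/0.954 = 23/477.
Bayes factor of the evidence already in hand = 5.
Odds after that evidence = (23/477) × 5 = 115/477.
Target odds = 0.8/0.2 = 4.
Need 1.8ⁿ ≥ 4 ÷ (115/477) = 1908/115.
1.8⁴ = 10.4976 falls short of 1908/115 but 1.8⁵ = 18.89568 reaches it, so n = 5.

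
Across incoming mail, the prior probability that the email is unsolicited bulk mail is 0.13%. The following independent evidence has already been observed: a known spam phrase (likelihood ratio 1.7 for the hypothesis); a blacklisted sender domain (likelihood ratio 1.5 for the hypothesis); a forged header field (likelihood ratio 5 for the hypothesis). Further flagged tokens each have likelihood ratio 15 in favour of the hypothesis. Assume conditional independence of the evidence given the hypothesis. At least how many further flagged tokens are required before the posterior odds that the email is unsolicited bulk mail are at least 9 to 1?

Prior odds = 0.0013/0.9987 = 13/9987.
Combined Bayes factor of the evidence already in hand = 1.7 × 1.5 × 5 = 12.75.
Odds after that evidence = (13/9987) × 12.75 = 221/13316.
Target odds = 9.
Need 15ⁿ ≥ 9 ÷ (221/13316) = 119844/221.
15² = 225 falls short of 119844/221 but 15³ = 3375 reaches it, so n = 3.

3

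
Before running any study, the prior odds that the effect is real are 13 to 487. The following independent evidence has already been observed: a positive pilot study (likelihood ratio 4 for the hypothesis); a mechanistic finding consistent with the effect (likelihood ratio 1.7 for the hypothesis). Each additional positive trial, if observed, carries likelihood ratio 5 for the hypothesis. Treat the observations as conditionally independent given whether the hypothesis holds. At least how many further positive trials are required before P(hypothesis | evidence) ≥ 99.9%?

Prior odds = 13/487.
Combined Bayes factor of the evidence already in hand = 4 × 1.7 = 6.8.
Odds after that evidence = (13/487) × 6.8 = 442/2435.
Target odds = 0.999/0.001 = 999.
Need 5ⁿ ≥ 999 ÷ (442/2435) = 2432565/442.
5⁵ = 3125 falls short of 2432565/442 but 5⁶ = 15625 reaches it, so n = 6.

6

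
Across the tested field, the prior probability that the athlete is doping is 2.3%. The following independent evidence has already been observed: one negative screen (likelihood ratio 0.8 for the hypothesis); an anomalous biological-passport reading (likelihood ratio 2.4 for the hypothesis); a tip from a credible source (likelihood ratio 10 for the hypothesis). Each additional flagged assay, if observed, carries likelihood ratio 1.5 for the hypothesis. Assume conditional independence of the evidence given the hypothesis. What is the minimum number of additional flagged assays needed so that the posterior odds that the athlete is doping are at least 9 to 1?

8

Prior odds = 0.023/0.977 = 23/977.
Combined Bayes factor of the evidence already in hand = 0.8 × 2.4 × 10 = 19.2.
Odds after that evidence = (23/977) × 19.2 = 2208/4885.
Target odds = 9.
Need 1.5ⁿ ≥ 9 ÷ (2208/4885) = 14655/736.
1.5⁷ = 17.0859375 falls short of 14655/736 but 1.5⁸ = 25.62890625 reaches it, so n = 8.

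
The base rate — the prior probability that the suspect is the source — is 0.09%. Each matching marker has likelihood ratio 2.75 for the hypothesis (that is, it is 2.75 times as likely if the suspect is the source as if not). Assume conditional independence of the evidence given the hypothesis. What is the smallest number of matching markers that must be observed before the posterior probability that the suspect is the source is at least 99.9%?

Prior odds: 0.0009 ÷ 0.9991 = 9/9991.
Likelihood ratio per matching marker = 2.75.
Target posterior odds = 0.999/0.001 = 999.
Need (9/9991) × 2.75ⁿ ≥ 999, i.e. 2.75ⁿ ≥ 1109001.
2.75¹³ ≈514428 falls short of 1109001 but 2.75¹⁴ ≈1.41468e+06 reaches it, so n = 14.

14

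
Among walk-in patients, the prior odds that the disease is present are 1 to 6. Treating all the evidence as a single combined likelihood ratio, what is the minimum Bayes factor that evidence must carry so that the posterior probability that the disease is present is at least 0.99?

594

Prior odds = 1/6.
Target odds = 0.99/0.01 = 99.
Required Bayes factor = 99 ÷ (1/6) = 594.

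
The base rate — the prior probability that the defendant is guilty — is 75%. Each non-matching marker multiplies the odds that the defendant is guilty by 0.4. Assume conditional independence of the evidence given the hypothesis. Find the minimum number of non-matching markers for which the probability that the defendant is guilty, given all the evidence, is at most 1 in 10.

4

Prior odds: 0.75 ÷ 0.25 = 3.
Likelihood ratio per non-matching marker = 0.4.
Target odds: 0.1 ÷ 0.9 = 1/9.
Need 3 × 0.4ⁿ ≤ 1/9, i.e. 0.4ⁿ ≤ 1/27.
0.4³ = 0.064 is still above 1/27 but 0.4⁴ = 0.0256 is at or below it, so n = 4.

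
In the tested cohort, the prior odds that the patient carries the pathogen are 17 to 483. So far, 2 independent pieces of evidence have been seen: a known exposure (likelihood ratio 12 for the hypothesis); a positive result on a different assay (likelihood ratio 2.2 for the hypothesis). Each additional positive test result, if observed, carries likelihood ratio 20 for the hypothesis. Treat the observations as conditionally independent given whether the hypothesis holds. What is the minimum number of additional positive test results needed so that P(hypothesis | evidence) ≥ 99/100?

2

Prior odds = 17/483.
Combined Bayes factor of the evidence already in hand = 12 × 2.2 = 26.4.
Odds after that evidence = (17/483) × 26.4 = 748/805.
Target odds = 0.99/0.01 = 99.
Need 20ⁿ ≥ 99 ÷ (748/805) = 7245/68.
20¹ = 20 falls short of 7245/68 but 20² = 400 reaches it, so n = 2.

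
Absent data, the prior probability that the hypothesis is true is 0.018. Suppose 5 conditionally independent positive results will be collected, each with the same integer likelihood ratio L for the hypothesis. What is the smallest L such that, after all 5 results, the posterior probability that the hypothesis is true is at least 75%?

Prior odds = 0.018/0.982 = 9/491.
Target odds = 0.75/0.25 = 3.
Need L⁵ ≥ 3 ÷ (9/491) = 491/3.
2⁵ = 32 < 491/3 ≤ 243 = 3⁵, so L = 3.

3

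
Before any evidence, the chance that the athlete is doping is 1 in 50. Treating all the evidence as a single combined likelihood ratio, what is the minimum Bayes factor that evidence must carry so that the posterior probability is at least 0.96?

Prior odds = 0.02/0.98 = 1/49.
Target odds = 0.96/0.04 = 24.
Required Bayes factor = 24 ÷ (1/49) = 1176.

1176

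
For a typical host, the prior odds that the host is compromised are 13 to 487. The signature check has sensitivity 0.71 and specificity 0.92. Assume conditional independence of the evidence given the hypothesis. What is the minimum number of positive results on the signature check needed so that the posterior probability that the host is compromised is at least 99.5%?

5

Prior odds = 13/487.
False-positive rate = 1 − 0.92 = 0.08; likelihood ratio of a positive = 0.71/0.08 = 8.875.
Target posterior odds = 0.995/0.005 = 199.
Need (13/487) × 8.875ⁿ ≥ 199, i.e. 8.875ⁿ ≥ 96913/13.
8.875⁴ = 25411681/4096 falls short of 96913/13 but 8.875⁵ ≈55060.7 reaches it, so n = 5.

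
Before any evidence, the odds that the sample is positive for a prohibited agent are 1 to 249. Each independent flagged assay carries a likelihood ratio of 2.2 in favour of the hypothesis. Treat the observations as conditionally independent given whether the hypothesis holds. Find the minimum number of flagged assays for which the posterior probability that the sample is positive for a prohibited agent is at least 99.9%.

16

Prior odds = 1/249.
Likelihood ratio per flagged assay = 2.2.
Target posterior odds = 0.999/0.001 = 999.
Require 2.2ⁿ ≥ 999 ÷ (1/249) = 248751.
2.2¹⁵ ≈136880 falls short of 248751 but 2.2¹⁶ ≈301136 reaches it, so n = 16.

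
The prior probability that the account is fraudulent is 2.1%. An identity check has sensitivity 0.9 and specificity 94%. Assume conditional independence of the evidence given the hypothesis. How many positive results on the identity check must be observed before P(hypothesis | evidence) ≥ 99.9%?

4

Prior odds: 0.021 ÷ 0.979 = 21/979.
False-positive rate = 1 − 0.94 = 0.06; likelihood ratio of a positive = 0.9/0.06 = 15.
Target odds: 0.999 ÷ 0.001 = 999.
Need (21/979) × 15ⁿ ≥ 999, i.e. 15ⁿ ≥ 326007/7.
15³ = 3375 falls short of 326007/7 but 15⁴ = 50625 reaches it, so n = 4.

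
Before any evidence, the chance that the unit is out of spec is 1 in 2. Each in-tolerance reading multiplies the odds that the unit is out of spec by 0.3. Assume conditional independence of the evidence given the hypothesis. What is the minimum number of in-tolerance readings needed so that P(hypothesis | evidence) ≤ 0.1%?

Prior odds = 0.5/0.5 = 1.
Likelihood ratio per in-tolerance reading = 0.3.
Target odds: 0.001 ÷ 0.999 = 1/999.
Need 1 × 0.3ⁿ ≤ 1/999, i.e. 0.3ⁿ ≤ 1/999.
0.3⁵ = 243/100000 is still above 1/999 but 0.3⁶ = 729/1000000 is at or below it, so n = 6.

6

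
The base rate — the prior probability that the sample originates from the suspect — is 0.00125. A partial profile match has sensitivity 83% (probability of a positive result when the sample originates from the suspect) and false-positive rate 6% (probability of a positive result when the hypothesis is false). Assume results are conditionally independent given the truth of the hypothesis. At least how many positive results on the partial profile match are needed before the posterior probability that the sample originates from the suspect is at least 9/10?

Prior odds: 0.00125 ÷ 0.99875 = 1/799.
Likelihood ratio of a positive result = 0.83/0.06 = 83/6.
Target posterior odds = 0.9/0.1 = 9.
Require (83/6)ⁿ ≥ 9 ÷ (1/799) = 7191.
(83/6)³ = 571787/216 falls short of 7191 but (83/6)⁴ = 47458321/1296 reaches it, so n = 4.

4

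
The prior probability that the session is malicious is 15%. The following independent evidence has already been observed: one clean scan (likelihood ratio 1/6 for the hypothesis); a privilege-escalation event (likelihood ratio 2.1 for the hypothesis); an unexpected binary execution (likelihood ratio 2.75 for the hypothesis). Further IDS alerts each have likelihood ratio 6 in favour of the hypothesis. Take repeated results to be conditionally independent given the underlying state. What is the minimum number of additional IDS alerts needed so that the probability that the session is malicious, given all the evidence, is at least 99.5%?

Prior odds = 0.15/0.85 = 3/17.
Combined Bayes factor of the evidence already in hand = (1/6) × 2.1 × 2.75 = 0.9625.
Odds after that evidence = (3/17) × 0.9625 = 231/1360.
Target odds = 0.995/0.005 = 199.
Need 6ⁿ ≥ 199 ÷ (231/1360) = 270640/231.
6³ = 216 falls short of 270640/231 but 6⁴ = 1296 reaches it, so n = 4.

4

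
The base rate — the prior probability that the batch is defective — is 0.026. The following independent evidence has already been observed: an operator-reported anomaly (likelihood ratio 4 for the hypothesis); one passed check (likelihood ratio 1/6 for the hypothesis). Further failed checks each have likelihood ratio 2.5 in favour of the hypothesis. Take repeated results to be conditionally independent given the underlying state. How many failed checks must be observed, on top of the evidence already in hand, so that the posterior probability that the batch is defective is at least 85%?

7

Prior odds = 0.026/0.974 = 13/487.
Combined Bayes factor of the evidence already in hand = 4 × (1/6) = 2/3.
Odds after that evidence = (13/487) × 2/3 = 26/1461.
Target odds = 0.85/0.15 = 17/3.
Need 2.5ⁿ ≥ 17/3 ÷ (26/1461) = 8279/26.
2.5⁶ = 244.140625 falls short of 8279/26 but 2.5⁷ = 610.3515625 reaches it, so n = 7.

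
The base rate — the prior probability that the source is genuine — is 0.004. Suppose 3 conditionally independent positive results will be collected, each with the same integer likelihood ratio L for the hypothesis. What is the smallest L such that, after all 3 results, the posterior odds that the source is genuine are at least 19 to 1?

17

Prior odds = 0.004/0.996 = 1/249.
Target odds = 19.
Need L³ ≥ 19 ÷ (1/249) = 4731.
16³ = 4096 < 4731 ≤ 4913 = 17³, so L = 17.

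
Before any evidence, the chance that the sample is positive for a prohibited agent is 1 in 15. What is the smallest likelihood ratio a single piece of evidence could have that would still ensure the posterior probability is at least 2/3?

28

Prior odds = (1/15)/(14/15) = 1/14.
Target odds = (2/3)/(1/3) = 2.
Required Bayes factor = 2 ÷ (1/14) = 28.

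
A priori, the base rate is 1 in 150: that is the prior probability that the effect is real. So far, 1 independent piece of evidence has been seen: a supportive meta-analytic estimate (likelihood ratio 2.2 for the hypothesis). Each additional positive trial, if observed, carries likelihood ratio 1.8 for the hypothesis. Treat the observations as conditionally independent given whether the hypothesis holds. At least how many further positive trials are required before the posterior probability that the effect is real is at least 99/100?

Prior odds = (1/150)/(149/150) = 1/149.
Bayes factor of the evidence already in hand = 2.2.
Odds after that evidence = (1/149) × 2.2 = 11/745.
Target odds = 0.99/0.01 = 99.
Need 1.8ⁿ ≥ 99 ÷ (11/745) = 6705.
1.8¹⁴ ≈3748.13 falls short of 6705 but 1.8¹⁵ ≈6746.64 reaches it, so n = 15.

15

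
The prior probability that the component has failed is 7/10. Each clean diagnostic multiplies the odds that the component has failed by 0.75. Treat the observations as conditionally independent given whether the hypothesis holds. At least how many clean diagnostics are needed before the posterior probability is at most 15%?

9

Prior odds: 0.7 ÷ 0.3 = 7/3.
Likelihood ratio per clean diagnostic = 0.75.
Target posterior odds = 0.15/0.85 = 3/17.
Require 0.75ⁿ ≤ 3/17 ÷ (7/3) = 9/119.
0.75⁸ = 6561/65536 is still above 9/119 but 0.75⁹ = 19683/262144 is at or below it, so n = 9.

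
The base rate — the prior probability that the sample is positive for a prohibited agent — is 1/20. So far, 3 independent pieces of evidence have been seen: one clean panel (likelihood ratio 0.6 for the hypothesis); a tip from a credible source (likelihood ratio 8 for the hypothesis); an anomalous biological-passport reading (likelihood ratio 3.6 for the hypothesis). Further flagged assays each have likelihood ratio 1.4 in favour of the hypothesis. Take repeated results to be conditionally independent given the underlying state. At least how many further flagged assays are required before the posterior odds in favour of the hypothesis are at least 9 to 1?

Prior odds = 0.05/0.95 = 1/19.
Combined Bayes factor of the evidence already in hand = 0.6 × 8 × 3.6 = 17.28.
Odds after that evidence = (1/19) × 17.28 = 432/475.
Target odds = 9.
Need 1.4ⁿ ≥ 9 ÷ (432/475) = 475/48.
1.4⁶ = 117649/15625 falls short of 475/48 but 1.4⁷ = 823543/78125 reaches it, so n = 7.

7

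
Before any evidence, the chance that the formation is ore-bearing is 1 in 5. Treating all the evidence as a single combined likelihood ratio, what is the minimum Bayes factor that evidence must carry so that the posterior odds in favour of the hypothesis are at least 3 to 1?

12

Prior odds = 0.2/0.8 = 0.25.
Target odds = 3.
Required Bayes factor = 3 ÷ 0.25 = 12.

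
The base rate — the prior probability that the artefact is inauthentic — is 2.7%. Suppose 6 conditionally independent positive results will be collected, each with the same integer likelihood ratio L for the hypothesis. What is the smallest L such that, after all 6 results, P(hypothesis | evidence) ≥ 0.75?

Prior odds = 0.027/0.973 = 27/973.
Target odds = 0.75/0.25 = 3.
Need L⁶ ≥ 3 ÷ (27/973) = 973/9.
2⁶ = 64 < 973/9 ≤ 729 = 3⁶, so L = 3.

3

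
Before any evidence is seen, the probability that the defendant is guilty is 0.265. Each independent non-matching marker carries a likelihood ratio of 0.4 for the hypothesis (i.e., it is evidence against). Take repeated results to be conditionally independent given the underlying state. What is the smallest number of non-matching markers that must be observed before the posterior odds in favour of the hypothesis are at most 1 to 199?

Prior odds = 0.265/0.735 = 53/147.
Likelihood ratio per non-matching marker = 0.4.
Target odds = 1/199.
Need (53/147) × 0.4ⁿ ≤ 1/199, i.e. 0.4ⁿ ≤ 147/10547.
0.4⁴ = 0.0256 is still above 147/10547 but 0.4⁵ = 0.01024 is at or below it, so n = 5.

5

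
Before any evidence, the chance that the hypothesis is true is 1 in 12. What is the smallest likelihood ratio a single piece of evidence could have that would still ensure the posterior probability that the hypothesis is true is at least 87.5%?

Prior odds = (1/12)/(11/12) = 1/11.
Target odds = 0.875/0.125 = 7.
Required Bayes factor = 7 ÷ (1/11) = 77.

77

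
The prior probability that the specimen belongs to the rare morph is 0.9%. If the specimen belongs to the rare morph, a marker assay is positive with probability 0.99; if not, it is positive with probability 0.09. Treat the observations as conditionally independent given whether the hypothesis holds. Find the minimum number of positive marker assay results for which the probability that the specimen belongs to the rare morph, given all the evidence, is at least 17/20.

3

Prior odds = 0.009/0.991 = 9/991.
Likelihood ratio of a positive = 0.99/0.09 = 11.
Target odds: 0.85 ÷ 0.15 = 17/3.
Require 11ⁿ ≥ 17/3 ÷ (9/991) = 16847/27.
11² = 121 falls short of 16847/27 but 11³ = 1331 reaches it, so n = 3.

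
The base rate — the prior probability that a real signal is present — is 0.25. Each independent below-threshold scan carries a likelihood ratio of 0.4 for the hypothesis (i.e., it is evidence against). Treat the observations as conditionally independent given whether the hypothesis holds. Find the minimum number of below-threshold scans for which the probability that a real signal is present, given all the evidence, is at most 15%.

1

Prior odds: 0.25 ÷ 0.75 = 1/3.
Likelihood ratio per below-threshold scan = 0.4.
Target posterior odds = 0.15/0.85 = 3/17.
Require 0.4ⁿ ≤ 3/17 ÷ (1/3) = 9/17.
0.4¹ = 0.4, which is already at or below the required 9/17; so n = 1.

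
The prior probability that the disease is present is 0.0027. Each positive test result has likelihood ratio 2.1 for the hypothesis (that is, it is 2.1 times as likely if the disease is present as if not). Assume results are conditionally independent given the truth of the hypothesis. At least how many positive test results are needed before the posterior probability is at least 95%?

Prior odds = 0.0027/0.9973 = 27/9973.
Likelihood ratio per positive test result = 2.1.
Target odds: 0.95 ÷ 0.05 = 19.
Need (27/9973) × 2.1ⁿ ≥ 19, i.e. 2.1ⁿ ≥ 189487/27.
2.1¹¹ ≈3502.78 falls short of 189487/27 but 2.1¹² ≈7355.83 reaches it, so n = 12.

12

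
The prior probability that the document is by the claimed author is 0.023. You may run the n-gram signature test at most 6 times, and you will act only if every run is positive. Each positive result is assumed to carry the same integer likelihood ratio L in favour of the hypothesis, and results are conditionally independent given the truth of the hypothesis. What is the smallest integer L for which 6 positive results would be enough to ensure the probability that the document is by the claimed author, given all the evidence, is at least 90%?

Prior odds = 0.023/0.977 = 23/977.
Target odds = 0.9/0.1 = 9.
Need L⁶ ≥ 9 ÷ (23/977) = 8793/23.
2⁶ = 64 < 8793/23 ≤ 729 = 3⁶, so L = 3.

3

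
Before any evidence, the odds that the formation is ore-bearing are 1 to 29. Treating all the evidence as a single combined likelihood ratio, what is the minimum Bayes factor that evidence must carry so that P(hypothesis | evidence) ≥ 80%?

Prior odds = 1/29.
Target odds = 0.8/0.2 = 4.
Required Bayes factor = 4 ÷ (1/29) = 116.

116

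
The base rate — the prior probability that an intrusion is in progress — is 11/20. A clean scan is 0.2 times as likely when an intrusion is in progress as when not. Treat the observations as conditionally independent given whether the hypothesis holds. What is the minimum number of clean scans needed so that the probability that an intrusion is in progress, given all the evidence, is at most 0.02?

3

Prior odds: 0.55 ÷ 0.45 = 11/9.
Likelihood ratio per clean scan = 0.2.
Target posterior odds = 0.02/0.98 = 1/49.
Need (11/9) × 0.2ⁿ ≤ 1/49, i.e. 0.2ⁿ ≤ 9/539.
0.2² = 0.04 is still above 9/539 but 0.2³ = 0.008 is at or below it, so n = 3.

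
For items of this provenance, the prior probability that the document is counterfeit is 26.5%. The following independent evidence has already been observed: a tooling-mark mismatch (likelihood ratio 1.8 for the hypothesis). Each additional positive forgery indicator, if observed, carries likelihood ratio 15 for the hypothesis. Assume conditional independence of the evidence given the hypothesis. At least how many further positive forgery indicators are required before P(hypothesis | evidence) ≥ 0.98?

Prior odds = 0.265/0.735 = 53/147.
Bayes factor of the evidence already in hand = 1.8.
Odds after that evidence = (53/147) × 1.8 = 159/245.
Target odds = 0.98/0.02 = 49.
Need 15ⁿ ≥ 49 ÷ (159/245) = 12005/159.
15¹ = 15 falls short of 12005/159 but 15² = 225 reaches it, so n = 2.

2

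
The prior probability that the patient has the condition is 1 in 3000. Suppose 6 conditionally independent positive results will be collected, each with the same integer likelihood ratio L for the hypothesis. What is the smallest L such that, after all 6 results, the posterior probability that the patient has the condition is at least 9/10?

6

Prior odds = (1/3000)/(2999/3000) = 1/2999.
Target odds = 0.9/0.1 = 9.
Need L⁶ ≥ 9 ÷ (1/2999) = 26991.
5⁶ = 15625 < 26991 ≤ 46656 = 6⁶, so L = 6.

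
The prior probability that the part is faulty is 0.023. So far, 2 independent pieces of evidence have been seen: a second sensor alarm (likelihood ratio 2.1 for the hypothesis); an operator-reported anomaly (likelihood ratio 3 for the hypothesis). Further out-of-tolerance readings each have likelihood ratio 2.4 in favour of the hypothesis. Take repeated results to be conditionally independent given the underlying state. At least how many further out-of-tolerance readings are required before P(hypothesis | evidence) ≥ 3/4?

4

Prior odds = 0.023/0.977 = 23/977.
Combined Bayes factor of the evidence already in hand = 2.1 × 3 = 6.3.
Odds after that evidence = (23/977) × 6.3 = 1449/9770.
Target odds = 0.75/0.25 = 3.
Need 2.4ⁿ ≥ 3 ÷ (1449/9770) = 9770/483.
2.4³ = 13.824 falls short of 9770/483 but 2.4⁴ = 33.1776 reaches it, so n = 4.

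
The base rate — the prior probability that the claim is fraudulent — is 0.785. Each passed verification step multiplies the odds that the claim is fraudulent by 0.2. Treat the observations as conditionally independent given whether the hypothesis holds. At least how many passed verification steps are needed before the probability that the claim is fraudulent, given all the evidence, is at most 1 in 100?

Prior odds: 0.785 ÷ 0.215 = 157/43.
Likelihood ratio per passed verification step = 0.2.
Target posterior odds = 0.01/0.99 = 1/99.
Require 0.2ⁿ ≤ 1/99 ÷ (157/43) = 43/15543.
0.2³ = 0.008 is still above 43/15543 but 0.2⁴ = 0.0016 is at or below it, so n = 4.

4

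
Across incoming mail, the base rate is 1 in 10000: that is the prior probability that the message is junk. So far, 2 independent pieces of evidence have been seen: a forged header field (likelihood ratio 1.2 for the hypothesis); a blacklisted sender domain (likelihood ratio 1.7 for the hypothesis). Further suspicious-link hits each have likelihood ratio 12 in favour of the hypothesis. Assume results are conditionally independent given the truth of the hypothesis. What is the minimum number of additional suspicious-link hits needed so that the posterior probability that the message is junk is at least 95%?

Prior odds = 0.0001/0.9999 = 1/9999.
Combined Bayes factor of the evidence already in hand = 1.2 × 1.7 = 2.04.
Odds after that evidence = (1/9999) × 2.04 = 17/83325.
Target odds = 0.95/0.05 = 19.
Need 12ⁿ ≥ 19 ÷ (17/83325) = 1583175/17.
12⁴ = 20736 falls short of 1583175/17 but 12⁵ = 248832 reaches it, so n = 5.

5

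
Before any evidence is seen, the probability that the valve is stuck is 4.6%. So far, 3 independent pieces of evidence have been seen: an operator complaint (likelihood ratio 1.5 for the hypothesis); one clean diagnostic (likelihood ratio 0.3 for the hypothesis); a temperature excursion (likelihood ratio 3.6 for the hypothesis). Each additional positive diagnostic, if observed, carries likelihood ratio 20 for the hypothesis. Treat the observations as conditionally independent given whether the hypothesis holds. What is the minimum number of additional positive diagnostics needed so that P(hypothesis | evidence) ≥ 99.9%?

Prior odds = 0.046/0.954 = 23/477.
Combined Bayes factor of the evidence already in hand = 1.5 × 0.3 × 3.6 = 1.62.
Odds after that evidence = (23/477) × 1.62 = 207/2650.
Target odds = 0.999/0.001 = 999.
Need 20ⁿ ≥ 999 ÷ (207/2650) = 294150/23.
20³ = 8000 falls short of 294150/23 but 20⁴ = 160000 reaches it, so n = 4.

4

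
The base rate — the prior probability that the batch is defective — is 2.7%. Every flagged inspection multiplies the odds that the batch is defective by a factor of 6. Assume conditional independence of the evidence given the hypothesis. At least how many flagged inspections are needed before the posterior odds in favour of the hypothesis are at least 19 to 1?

4

Prior odds = 0.027/0.973 = 27/973.
Likelihood ratio per flagged inspection = 6.
Target odds = 19.
Require 6ⁿ ≥ 19 ÷ (27/973) = 18487/27.
6³ = 216 falls short of 18487/27 but 6⁴ = 1296 reaches it, so n = 4.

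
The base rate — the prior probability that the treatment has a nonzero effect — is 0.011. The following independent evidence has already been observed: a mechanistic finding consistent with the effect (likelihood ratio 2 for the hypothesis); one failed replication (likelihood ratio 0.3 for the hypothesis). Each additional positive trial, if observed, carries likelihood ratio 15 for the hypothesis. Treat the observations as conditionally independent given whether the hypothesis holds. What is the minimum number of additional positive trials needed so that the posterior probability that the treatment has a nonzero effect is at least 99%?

4

Prior odds = 0.011/0.989 = 11/989.
Combined Bayes factor of the evidence already in hand = 2 × 0.3 = 0.6.
Odds after that evidence = (11/989) × 0.6 = 33/4945.
Target odds = 0.99/0.01 = 99.
Need 15ⁿ ≥ 99 ÷ (33/4945) = 14835.
15³ = 3375 falls short of 14835 but 15⁴ = 50625 reaches it, so n = 4.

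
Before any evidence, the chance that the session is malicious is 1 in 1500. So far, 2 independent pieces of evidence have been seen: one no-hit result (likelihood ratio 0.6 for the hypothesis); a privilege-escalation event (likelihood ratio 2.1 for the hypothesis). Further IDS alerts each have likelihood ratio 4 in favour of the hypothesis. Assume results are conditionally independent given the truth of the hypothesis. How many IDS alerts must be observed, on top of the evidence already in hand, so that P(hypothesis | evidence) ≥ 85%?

7

Prior odds = (1/1500)/(1499/1500) = 1/1499.
Combined Bayes factor of the evidence already in hand = 0.6 × 2.1 = 1.26.
Odds after that evidence = (1/1499) × 1.26 = 63/74950.
Target odds = 0.85/0.15 = 17/3.
Need 4ⁿ ≥ 17/3 ÷ (63/74950) = 1274150/189.
4⁶ = 4096 falls short of 1274150/189 but 4⁷ = 16384 reaches it, so n = 7.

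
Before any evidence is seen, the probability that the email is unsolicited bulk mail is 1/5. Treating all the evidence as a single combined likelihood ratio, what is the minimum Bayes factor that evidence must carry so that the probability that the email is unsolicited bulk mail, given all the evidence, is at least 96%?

96

Prior odds = 0.2/0.8 = 0.25.
Target odds = 0.96/0.04 = 24.
Required Bayes factor = 24 ÷ 0.25 = 96.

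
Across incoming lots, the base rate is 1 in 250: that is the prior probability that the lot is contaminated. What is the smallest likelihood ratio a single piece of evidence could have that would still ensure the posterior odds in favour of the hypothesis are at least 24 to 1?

Prior odds = 0.004/0.996 = 1/249.
Target odds = 24.
Required Bayes factor = 24 ÷ (1/249) = 5976.

5976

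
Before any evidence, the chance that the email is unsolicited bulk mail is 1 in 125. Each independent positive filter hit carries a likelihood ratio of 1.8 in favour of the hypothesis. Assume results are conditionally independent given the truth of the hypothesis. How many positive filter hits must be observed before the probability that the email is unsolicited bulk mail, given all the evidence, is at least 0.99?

Prior odds: 0.008 ÷ 0.992 = 1/124.
Likelihood ratio per positive filter hit = 1.8.
Target odds: 0.99 ÷ 0.01 = 99.
Need (1/124) × 1.8ⁿ ≥ 99, i.e. 1.8ⁿ ≥ 12276.
1.8¹⁶ ≈12144 falls short of 12276 but 1.8¹⁷ ≈21859.1 reaches it, so n = 17.

17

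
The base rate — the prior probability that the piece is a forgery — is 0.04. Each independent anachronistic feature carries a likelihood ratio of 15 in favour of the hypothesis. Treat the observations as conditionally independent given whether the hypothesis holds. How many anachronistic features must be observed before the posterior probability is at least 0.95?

3

Prior odds: 0.04 ÷ 0.96 = 1/24.
Likelihood ratio per anachronistic feature = 15.
Target posterior odds = 0.95/0.05 = 19.
Need (1/24) × 15ⁿ ≥ 19, i.e. 15ⁿ ≥ 456.
15² = 225 falls short of 456 but 15³ = 3375 reaches it, so n = 3.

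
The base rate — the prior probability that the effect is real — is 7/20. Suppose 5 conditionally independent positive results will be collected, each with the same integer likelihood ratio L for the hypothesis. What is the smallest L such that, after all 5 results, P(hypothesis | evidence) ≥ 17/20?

2

Prior odds = 0.35/0.65 = 7/13.
Target odds = 0.85/0.15 = 17/3.
Need L⁵ ≥ 17/3 ÷ (7/13) = 221/21.
1⁵ = 1 < 221/21 ≤ 32 = 2⁵, so L = 2.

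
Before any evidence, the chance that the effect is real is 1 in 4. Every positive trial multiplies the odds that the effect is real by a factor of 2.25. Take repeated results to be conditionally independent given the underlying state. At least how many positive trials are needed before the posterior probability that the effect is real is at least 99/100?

8

Prior odds: 0.25 ÷ 0.75 = 1/3.
Likelihood ratio per positive trial = 2.25.
Target posterior odds = 0.99/0.01 = 99.
Require 2.25ⁿ ≥ 99 ÷ (1/3) = 297.
2.25⁷ = 4782969/16384 falls short of 297 but 2.25⁸ = 43046721/65536 reaches it, so n = 8.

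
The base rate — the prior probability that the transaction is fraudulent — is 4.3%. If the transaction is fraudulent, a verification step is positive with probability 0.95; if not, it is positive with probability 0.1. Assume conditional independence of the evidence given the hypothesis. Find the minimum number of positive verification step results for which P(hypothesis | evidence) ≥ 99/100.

Prior odds: 0.043 ÷ 0.957 = 43/957.
Likelihood ratio of a positive = 0.95/0.1 = 9.5.
Target odds: 0.99 ÷ 0.01 = 99.
Need (43/957) × 9.5ⁿ ≥ 99, i.e. 9.5ⁿ ≥ 94743/43.
9.5³ = 857.375 falls short of 94743/43 but 9.5⁴ = 8145.0625 reaches it, so n = 4.

4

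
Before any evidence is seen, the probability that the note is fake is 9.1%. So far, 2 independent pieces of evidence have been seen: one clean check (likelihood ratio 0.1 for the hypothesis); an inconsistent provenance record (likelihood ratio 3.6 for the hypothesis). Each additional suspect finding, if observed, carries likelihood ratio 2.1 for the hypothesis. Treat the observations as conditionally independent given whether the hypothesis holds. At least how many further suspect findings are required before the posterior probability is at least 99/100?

Prior odds = 0.091/0.909 = 91/909.
Combined Bayes factor of the evidence already in hand = 0.1 × 3.6 = 0.36.
Odds after that evidence = (91/909) × 0.36 = 91/2525.
Target odds = 0.99/0.01 = 99.
Need 2.1ⁿ ≥ 99 ÷ (91/2525) = 249975/91.
2.1¹⁰ ≈1667.99 falls short of 249975/91 but 2.1¹¹ ≈3502.78 reaches it, so n = 11.

11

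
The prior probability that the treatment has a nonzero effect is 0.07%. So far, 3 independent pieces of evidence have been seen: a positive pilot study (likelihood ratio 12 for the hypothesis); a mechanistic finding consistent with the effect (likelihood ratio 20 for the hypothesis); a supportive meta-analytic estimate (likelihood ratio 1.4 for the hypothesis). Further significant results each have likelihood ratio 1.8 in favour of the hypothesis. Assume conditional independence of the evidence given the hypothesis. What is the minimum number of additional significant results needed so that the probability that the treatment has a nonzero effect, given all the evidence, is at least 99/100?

11

Prior odds = 0.0007/0.9993 = 7/9993.
Combined Bayes factor of the evidence already in hand = 12 × 20 × 1.4 = 336.
Odds after that evidence = (7/9993) × 336 = 784/3331.
Target odds = 0.99/0.01 = 99.
Need 1.8ⁿ ≥ 99 ÷ (784/3331) = 329769/784.
1.8¹⁰ ≈357.047 falls short of 329769/784 but 1.8¹¹ ≈642.684 reaches it, so n = 11.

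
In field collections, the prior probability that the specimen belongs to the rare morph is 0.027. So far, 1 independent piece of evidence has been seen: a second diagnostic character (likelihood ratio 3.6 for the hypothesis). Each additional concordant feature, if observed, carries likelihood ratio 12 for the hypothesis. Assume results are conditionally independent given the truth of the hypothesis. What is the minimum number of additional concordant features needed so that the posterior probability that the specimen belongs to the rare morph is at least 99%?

3

Prior odds = 0.027/0.973 = 27/973.
Bayes factor of the evidence already in hand = 3.6.
Odds after that evidence = (27/973) × 3.6 = 486/4865.
Target odds = 0.99/0.01 = 99.
Need 12ⁿ ≥ 99 ÷ (486/4865) = 53515/54.
12² = 144 falls short of 53515/54 but 12³ = 1728 reaches it, so n = 3.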